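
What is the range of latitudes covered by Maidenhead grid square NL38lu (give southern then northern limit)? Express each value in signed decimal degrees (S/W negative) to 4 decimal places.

28.8333, 28.8750

Field N=13, L=11: +13·20° lon, +11·10° lat → SW at lon 80°, lat 20°.
Square 3, 8: +3·2° lon, +8·1° lat → SW at lon 86°, lat 28°.
Subsquare l=11, u=20: +11·0.0833333° lon, +20·0.0416667° lat → SW at lon 86.9167°, lat 28.8333°.
Cell spans 0.0833333° lon × 0.0416667° lat.
south 28.8333, north 28.8750.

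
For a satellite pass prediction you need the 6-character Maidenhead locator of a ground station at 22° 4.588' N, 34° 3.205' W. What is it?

HL22xb

Add 180° to longitude and 90° to latitude: 145.9466, 112.0765.
Field: 145.9466/20 → 7 → H, 112.0765/10 → 11 → L; chars HL.
Square: 5.9466/2 → 2, 2.0765/1 → 2; chars 22.
Subsquare: 1.9466/0.0833333 → 23 → x, 0.0765/0.0416667 → 1 → b; chars xb.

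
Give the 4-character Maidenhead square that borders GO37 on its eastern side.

GO47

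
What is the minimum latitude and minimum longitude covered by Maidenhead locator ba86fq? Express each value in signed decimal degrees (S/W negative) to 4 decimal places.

-83.3333, -143.5833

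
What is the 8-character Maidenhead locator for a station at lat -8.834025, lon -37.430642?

HI11gd89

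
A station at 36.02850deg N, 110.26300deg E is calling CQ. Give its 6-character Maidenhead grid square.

OM56da

Shift to the Maidenhead origin (180°W, 90°S): lon 290.2630, lat 126.0285.
Field (20°×10°, letters A–R): 290.2630/20 → 14 → O, 126.0285/10 → 12 → M; chars OM.
Square (2°×1°, digits 0–9): 10.2630/2 → 5, 6.0285/1 → 6; chars 56.
Subsquare (5′×2.5′, letters a–x): 0.2630/0.0833333 → 3 → d, 0.0285/0.0416667 → 0 → a; chars da.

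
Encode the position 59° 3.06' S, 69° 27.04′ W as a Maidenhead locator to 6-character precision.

FD50gw

Offset from 180°W / 90°S: lon 110.5493°, lat 30.9490°.
Field: 110.5493/20 → 5 → F, 30.9490/10 → 3 → D; chars FD.
Square: 10.5493/2 → 5, 0.9490/1 → 0; chars 50.
Subsquare: 0.5493/0.0833333 → 6 → g, 0.9490/0.0416667 → 22 → w; chars gw.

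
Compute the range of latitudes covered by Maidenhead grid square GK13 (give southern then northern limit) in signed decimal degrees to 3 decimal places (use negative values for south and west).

13.000, 14.000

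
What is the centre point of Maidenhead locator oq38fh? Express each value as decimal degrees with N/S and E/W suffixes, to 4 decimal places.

78.3125° N, 106.4583° E

Field O=14, Q=16: +14·20° lon, +16·10° lat → SW at lon 100°, lat 70°.
Square 3, 8: +3·2° lon, +8·1° lat → SW at lon 106°, lat 78°.
Subsquare f=5, h=7: +5·0.0833333° lon, +7·0.0416667° lat → SW at lon 106.417°, lat 78.2917°.
Cell spans 0.0833333° lon × 0.0416667° lat. Centre is SW corner plus half of each.
latitude 78.3125° N, longitude 106.4583° E.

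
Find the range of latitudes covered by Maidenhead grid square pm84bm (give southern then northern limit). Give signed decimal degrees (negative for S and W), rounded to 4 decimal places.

Field P=15, M=12: +15·20° lon, +12·10° lat → SW at lon 120°, lat 30°.
Square 8, 4: +8·2° lon, +4·1° lat → SW at lon 136°, lat 34°.
Subsquare b=1, m=12: +1·0.0833333° lon, +12·0.0416667° lat → SW at lon 136.083°, lat 34.5°.
Cell spans 0.0833333° lon × 0.0416667° lat.
south 34.5000, north 34.5417.

34.5000, 34.5417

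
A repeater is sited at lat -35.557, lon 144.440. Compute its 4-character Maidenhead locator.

QF24

Offset from 180°W / 90°S: lon 324.44°, lat 54.44°.
Field (20°×10°, letters A–R): lon ⌊324.44/20⌋ = 16 → Q; lat ⌊54.44/10⌋ = 5 → F.
Square (2°×1°, digits 0–9): lon ⌊4.44/2⌋ = 2; lat ⌊4.44/1⌋ = 4.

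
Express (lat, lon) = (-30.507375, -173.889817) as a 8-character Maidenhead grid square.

AF39bl38

Add 180° to longitude and 90° to latitude: 6.11018, 59.49263.
Field (20°×10°, letters A–R): 6.11018/20 → 0 → A, 59.49263/10 → 5 → F; chars AF.
Square (2°×1°, digits 0–9): 6.11018/2 → 3, 9.49263/1 → 9; chars 39.
Subsquare (5′×2.5′, letters a–x): 0.11018/0.0833333 → 1 → b, 0.49263/0.0416667 → 11 → l; chars bl.
Extended square (30″×15″, digits 0–9): 0.02685/0.00833333 → 3, 0.03429/0.00416667 → 8; chars 38.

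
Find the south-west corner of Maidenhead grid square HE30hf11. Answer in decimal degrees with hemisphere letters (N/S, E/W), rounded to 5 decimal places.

49.78750° S, 33.40833° W

Field H=7, E=4: +7·20° lon, +4·10° lat → SW at lon -40°, lat -50°.
Square 3, 0: +3·2° lon, +0·1° lat → SW at lon -34°, lat -50°.
Subsquare h=7, f=5: +7·0.0833333° lon, +5·0.0416667° lat → SW at lon -33.4167°, lat -49.7917°.
Extended square 1, 1: +1·0.00833333° lon, +1·0.00416667° lat → SW at lon -33.4083°, lat -49.7875°.
latitude 49.78750° S, longitude 33.40833° W.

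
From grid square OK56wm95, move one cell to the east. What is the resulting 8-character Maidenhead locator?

OK56xm05

Longitude extended square 9; +1 → 10, wraps to 0, carry into subsquare.
Longitude subsquare w = 22; +1 → 23 = x.
The latitude characters are unchanged.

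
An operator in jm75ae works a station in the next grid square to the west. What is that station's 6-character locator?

JM65xe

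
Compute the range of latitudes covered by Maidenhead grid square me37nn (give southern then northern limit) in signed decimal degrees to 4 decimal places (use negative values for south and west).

-42.4583, -42.4167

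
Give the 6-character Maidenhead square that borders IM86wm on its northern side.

Latitude subsquare m = 12; +1 → 13 = n.
The longitude characters are unchanged.

IM86wn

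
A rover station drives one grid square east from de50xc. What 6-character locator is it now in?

DE60ac

Longitude subsquare x = 23; +1 → 24, wraps to 0 = a, carry into square.
Longitude square 5; +1 → 6.
The latitude characters are unchanged.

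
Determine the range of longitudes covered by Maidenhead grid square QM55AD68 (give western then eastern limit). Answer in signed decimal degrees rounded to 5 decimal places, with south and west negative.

Field Q=16, M=12: +16·20° lon, +12·10° lat → SW at lon 140°, lat 30°.
Square 5, 5: +5·2° lon, +5·1° lat → SW at lon 150°, lat 35°.
Subsquare a=0, d=3: +0·0.0833333° lon, +3·0.0416667° lat → SW at lon 150°, lat 35.125°.
Extended square 6, 8: +6·0.00833333° lon, +8·0.00416667° lat → SW at lon 150.05°, lat 35.1583°.
Cell spans 0.00833333° lon × 0.00416667° lat.
west 150.05000, east 150.05833.

150.05000, 150.05833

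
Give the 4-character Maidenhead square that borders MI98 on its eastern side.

NI08

Longitude square 9; +1 → 10, wraps to 0, carry into field.
Longitude field M = 12; +1 → 13 = N.
The latitude characters are unchanged.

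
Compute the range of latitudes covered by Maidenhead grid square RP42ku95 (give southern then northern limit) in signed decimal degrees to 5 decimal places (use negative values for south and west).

Field R=17, P=15: +17·20° lon, +15·10° lat → SW at lon 160°, lat 60°.
Square 4, 2: +4·2° lon, +2·1° lat → SW at lon 168°, lat 62°.
Subsquare k=10, u=20: +10·0.0833333° lon, +20·0.0416667° lat → SW at lon 168.833°, lat 62.8333°.
Extended square 9, 5: +9·0.00833333° lon, +5·0.00416667° lat → SW at lon 168.908°, lat 62.8542°.
Cell spans 0.00833333° lon × 0.00416667° lat.
south 62.85417, north 62.85833.

62.85417, 62.85833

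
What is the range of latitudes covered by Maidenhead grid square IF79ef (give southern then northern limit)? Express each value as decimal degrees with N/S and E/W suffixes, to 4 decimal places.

30.7917° S, 30.7500° S

Field I=8, F=5: +8·20° lon, +5·10° lat → SW at lon -20°, lat -40°.
Square 7, 9: +7·2° lon, +9·1° lat → SW at lon -6°, lat -31°.
Subsquare e=4, f=5: +4·0.0833333° lon, +5·0.0416667° lat → SW at lon -5.66667°, lat -30.7917°.
Cell spans 0.0833333° lon × 0.0416667° lat.
south 30.7917° S, north 30.7500° S.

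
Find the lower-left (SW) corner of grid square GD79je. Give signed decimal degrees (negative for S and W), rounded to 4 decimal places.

-50.8333, -45.2500

Field G=6, D=3: +6·20° lon, +3·10° lat → SW at lon -60°, lat -60°.
Square 7, 9: +7·2° lon, +9·1° lat → SW at lon -46°, lat -51°.
Subsquare j=9, e=4: +9·0.0833333° lon, +4·0.0416667° lat → SW at lon -45.25°, lat -50.8333°.
latitude -50.8333, longitude -45.2500.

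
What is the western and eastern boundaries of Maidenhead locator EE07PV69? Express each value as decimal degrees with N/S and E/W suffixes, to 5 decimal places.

98.70000° W, 98.69167° W

Field E=4, E=4: +4·20° lon, +4·10° lat → SW at lon -100°, lat -50°.
Square 0, 7: +0·2° lon, +7·1° lat → SW at lon -100°, lat -43°.
Subsquare p=15, v=21: +15·0.0833333° lon, +21·0.0416667° lat → SW at lon -98.75°, lat -42.125°.
Extended square 6, 9: +6·0.00833333° lon, +9·0.00416667° lat → SW at lon -98.7°, lat -42.0875°.
Cell spans 0.00833333° lon × 0.00416667° lat.
west 98.70000° W, east 98.69167° W.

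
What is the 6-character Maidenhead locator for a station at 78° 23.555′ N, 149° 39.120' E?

Add 180° to longitude and 90° to latitude: 329.6520, 168.3926.
Field (20°×10°, letters A–R): 329.6520/20 → 16 → Q, 168.3926/10 → 16 → Q; chars QQ.
Square (2°×1°, digits 0–9): 9.6520/2 → 4, 8.3926/1 → 8; chars 48.
Subsquare (5′×2.5′, letters a–x): 1.6520/0.0833333 → 19 → t, 0.3926/0.0416667 → 9 → j; chars tj.

QQ48tj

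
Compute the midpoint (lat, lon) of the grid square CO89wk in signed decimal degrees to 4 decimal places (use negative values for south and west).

59.4375, -122.1250

Field C=2, O=14: +2·20° lon, +14·10° lat → SW at lon -140°, lat 50°.
Square 8, 9: +8·2° lon, +9·1° lat → SW at lon -124°, lat 59°.
Subsquare w=22, k=10: +22·0.0833333° lon, +10·0.0416667° lat → SW at lon -122.167°, lat 59.4167°.
Cell spans 0.0833333° lon × 0.0416667° lat. Centre is SW corner plus half of each.
latitude 59.4375, longitude -122.1250.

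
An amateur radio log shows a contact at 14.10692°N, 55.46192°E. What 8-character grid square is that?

LK74rc55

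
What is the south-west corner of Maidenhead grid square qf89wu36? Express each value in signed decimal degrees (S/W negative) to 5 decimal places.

Field Q=16, F=5: +16·20° lon, +5·10° lat → SW at lon 140°, lat -40°.
Square 8, 9: +8·2° lon, +9·1° lat → SW at lon 156°, lat -31°.
Subsquare w=22, u=20: +22·0.0833333° lon, +20·0.0416667° lat → SW at lon 157.833°, lat -30.1667°.
Extended square 3, 6: +3·0.00833333° lon, +6·0.00416667° lat → SW at lon 157.858°, lat -30.1417°.
latitude -30.14167, longitude 157.85833.

-30.14167, 157.85833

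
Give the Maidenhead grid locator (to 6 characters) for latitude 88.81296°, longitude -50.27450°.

Add 180° to longitude and 90° to latitude: 129.7255, 178.8130.
Field: lon ⌊129.7255/20⌋ = 6 → G; lat ⌊178.8130/10⌋ = 17 → R.
Square: lon ⌊9.7255/2⌋ = 4; lat ⌊8.8130/1⌋ = 8.
Subsquare: lon ⌊1.7255/0.0833333⌋ = 20 → u; lat ⌊0.8130/0.0416667⌋ = 19 → t.

GR48ut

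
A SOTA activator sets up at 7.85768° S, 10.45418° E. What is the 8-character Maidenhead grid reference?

Add 180° to longitude and 90° to latitude: 190.45418, 82.14232.
Field: lon ⌊190.45418/20⌋ = 9 → J; lat ⌊82.14232/10⌋ = 8 → I.
Square: lon ⌊10.45418/2⌋ = 5; lat ⌊2.14232/1⌋ = 2.
Subsquare: lon ⌊0.45418/0.0833333⌋ = 5 → f; lat ⌊0.14232/0.0416667⌋ = 3 → d.
Extended square: lon ⌊0.03751/0.00833333⌋ = 4; lat ⌊0.01732/0.00416667⌋ = 4.

JI52fd44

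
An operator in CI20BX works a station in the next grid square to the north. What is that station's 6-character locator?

CI21ba

Latitude subsquare x = 23; +1 → 24, wraps to 0 = a, carry into square.
Latitude square 0; +1 → 1.
The longitude characters are unchanged.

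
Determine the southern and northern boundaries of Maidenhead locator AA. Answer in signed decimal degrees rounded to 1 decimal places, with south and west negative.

-90.0, -80.0

Field A=0, A=0: +0·20° lon, +0·10° lat → SW at lon -180°, lat -90°.
Cell spans 20° lon × 10° lat.
south -90.0, north -80.0.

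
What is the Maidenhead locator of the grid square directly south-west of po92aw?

Longitude subsquare a = 0; −1 → -1, wraps to 23 = x, carry into square.
Longitude square 9; −1 → 8.
Latitude subsquare w = 22; −1 → 21 = v.

PO82xv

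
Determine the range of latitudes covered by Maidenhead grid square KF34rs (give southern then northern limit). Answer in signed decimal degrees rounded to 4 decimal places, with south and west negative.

-35.2500, -35.2083

Field K=10, F=5: +10·20° lon, +5·10° lat → SW at lon 20°, lat -40°.
Square 3, 4: +3·2° lon, +4·1° lat → SW at lon 26°, lat -36°.
Subsquare r=17, s=18: +17·0.0833333° lon, +18·0.0416667° lat → SW at lon 27.4167°, lat -35.25°.
Cell spans 0.0833333° lon × 0.0416667° lat.
south -35.2500, north -35.2083.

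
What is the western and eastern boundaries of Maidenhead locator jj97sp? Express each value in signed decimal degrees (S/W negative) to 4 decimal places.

Field J=9, J=9: +9·20° lon, +9·10° lat → SW at lon 0°, lat 0°.
Square 9, 7: +9·2° lon, +7·1° lat → SW at lon 18°, lat 7°.
Subsquare s=18, p=15: +18·0.0833333° lon, +15·0.0416667° lat → SW at lon 19.5°, lat 7.625°.
Cell spans 0.0833333° lon × 0.0416667° lat.
west 19.5000, east 19.5833.

19.5000, 19.5833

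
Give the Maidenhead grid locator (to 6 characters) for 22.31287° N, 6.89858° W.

Shift to the Maidenhead origin (180°W, 90°S): lon 173.1014, lat 112.3129.
Field (20°×10°, letters A–R): lon ⌊173.1014/20⌋ = 8 → I; lat ⌊112.3129/10⌋ = 11 → L.
Square (2°×1°, digits 0–9): lon ⌊13.1014/2⌋ = 6; lat ⌊2.3129/1⌋ = 2.
Subsquare (5′×2.5′, letters a–x): lon ⌊1.1014/0.0833333⌋ = 13 → n; lat ⌊0.3129/0.0416667⌋ = 7 → h.

IL62nh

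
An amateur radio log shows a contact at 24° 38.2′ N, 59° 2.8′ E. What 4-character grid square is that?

LL94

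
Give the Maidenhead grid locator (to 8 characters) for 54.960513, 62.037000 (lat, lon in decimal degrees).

Offset from 180°W / 90°S: lon 242.03700°, lat 144.96051°.
Field: lon ⌊242.03700/20⌋ = 12 → M; lat ⌊144.96051/10⌋ = 14 → O.
Square: lon ⌊2.03700/2⌋ = 1; lat ⌊4.96051/1⌋ = 4.
Subsquare: lon ⌊0.03700/0.0833333⌋ = 0 → a; lat ⌊0.96051/0.0416667⌋ = 23 → x.
Extended square: lon ⌊0.03700/0.00833333⌋ = 4; lat ⌊0.00218/0.00416667⌋ = 0.

MO14ax40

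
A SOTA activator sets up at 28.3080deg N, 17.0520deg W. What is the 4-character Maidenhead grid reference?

IL18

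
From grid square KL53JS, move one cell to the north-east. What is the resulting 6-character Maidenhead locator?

Longitude subsquare j = 9; +1 → 10 = k.
Latitude subsquare s = 18; +1 → 19 = t.

KL53kt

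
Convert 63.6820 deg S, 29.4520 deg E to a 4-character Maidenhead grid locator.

KC46

Offset from 180°W / 90°S: lon 209.45°, lat 26.32°.
Field: lon ⌊209.45/20⌋ = 10 → K; lat ⌊26.32/10⌋ = 2 → C.
Square: lon ⌊9.45/2⌋ = 4; lat ⌊6.32/1⌋ = 6.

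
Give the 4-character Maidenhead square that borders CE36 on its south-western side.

Longitude square 3; −1 → 2.
Latitude square 6; −1 → 5.

CE25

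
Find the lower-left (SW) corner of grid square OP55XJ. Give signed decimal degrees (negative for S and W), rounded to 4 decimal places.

65.3750, 111.9167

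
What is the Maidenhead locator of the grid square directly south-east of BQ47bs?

BQ47cr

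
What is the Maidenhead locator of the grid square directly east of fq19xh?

Longitude subsquare x = 23; +1 → 24, wraps to 0 = a, carry into square.
Longitude square 1; +1 → 2.
The latitude characters are unchanged.

FQ29ah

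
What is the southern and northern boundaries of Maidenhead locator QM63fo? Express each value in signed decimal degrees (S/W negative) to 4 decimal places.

33.5833, 33.6250

Field Q=16, M=12: +16·20° lon, +12·10° lat → SW at lon 140°, lat 30°.
Square 6, 3: +6·2° lon, +3·1° lat → SW at lon 152°, lat 33°.
Subsquare f=5, o=14: +5·0.0833333° lon, +14·0.0416667° lat → SW at lon 152.417°, lat 33.5833°.
Cell spans 0.0833333° lon × 0.0416667° lat.
south 33.5833, north 33.6250.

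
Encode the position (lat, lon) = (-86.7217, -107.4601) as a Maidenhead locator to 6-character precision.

Add 180° to longitude and 90° to latitude: 72.5399, 3.2783.
Field: lon ⌊72.5399/20⌋ = 3 → D; lat ⌊3.2783/10⌋ = 0 → A.
Square: lon ⌊12.5399/2⌋ = 6; lat ⌊3.2783/1⌋ = 3.
Subsquare: lon ⌊0.5399/0.0833333⌋ = 6 → g; lat ⌊0.2783/0.0416667⌋ = 6 → g.

DA63gg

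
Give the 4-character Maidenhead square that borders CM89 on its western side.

Longitude square 8; −1 → 7.
The latitude characters are unchanged.

CM79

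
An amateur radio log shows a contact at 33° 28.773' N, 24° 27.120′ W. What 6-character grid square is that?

HM73sl

Shift to the Maidenhead origin (180°W, 90°S): lon 155.5480, lat 123.4796.
Field: lon ⌊155.5480/20⌋ = 7 → H; lat ⌊123.4796/10⌋ = 12 → M.
Square: lon ⌊15.5480/2⌋ = 7; lat ⌊3.4796/1⌋ = 3.
Subsquare: lon ⌊1.5480/0.0833333⌋ = 18 → s; lat ⌊0.4796/0.0416667⌋ = 11 → l.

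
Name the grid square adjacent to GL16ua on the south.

Latitude subsquare a = 0; −1 → -1, wraps to 23 = x, carry into square.
Latitude square 6; −1 → 5.
The longitude characters are unchanged.

GL15ux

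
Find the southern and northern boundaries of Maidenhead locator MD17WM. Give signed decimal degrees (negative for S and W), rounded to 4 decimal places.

Field M=12, D=3: +12·20° lon, +3·10° lat → SW at lon 60°, lat -60°.
Square 1, 7: +1·2° lon, +7·1° lat → SW at lon 62°, lat -53°.
Subsquare w=22, m=12: +22·0.0833333° lon, +12·0.0416667° lat → SW at lon 63.8333°, lat -52.5°.
Cell spans 0.0833333° lon × 0.0416667° lat.
south -52.5000, north -52.4583.

-52.5000, -52.4583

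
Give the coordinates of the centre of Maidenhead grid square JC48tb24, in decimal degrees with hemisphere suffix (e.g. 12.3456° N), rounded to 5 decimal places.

Field J=9, C=2: +9·20° lon, +2·10° lat → SW at lon 0°, lat -70°.
Square 4, 8: +4·2° lon, +8·1° lat → SW at lon 8°, lat -62°.
Subsquare t=19, b=1: +19·0.0833333° lon, +1·0.0416667° lat → SW at lon 9.58333°, lat -61.9583°.
Extended square 2, 4: +2·0.00833333° lon, +4·0.00416667° lat → SW at lon 9.6°, lat -61.9417°.
Cell spans 0.00833333° lon × 0.00416667° lat. Centre is SW corner plus half of each.
latitude 61.93958° S, longitude 9.60417° E.

61.93958° S, 9.60417° E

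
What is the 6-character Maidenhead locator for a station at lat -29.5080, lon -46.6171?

GG60ql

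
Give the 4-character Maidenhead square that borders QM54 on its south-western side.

QM43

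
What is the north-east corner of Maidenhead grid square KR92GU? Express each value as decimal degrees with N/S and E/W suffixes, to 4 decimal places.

82.8750° N, 38.5833° E

Field K=10, R=17: +10·20° lon, +17·10° lat → SW at lon 20°, lat 80°.
Square 9, 2: +9·2° lon, +2·1° lat → SW at lon 38°, lat 82°.
Subsquare g=6, u=20: +6·0.0833333° lon, +20·0.0416667° lat → SW at lon 38.5°, lat 82.8333°.
Cell spans 0.0833333° lon × 0.0416667° lat. NE corner is SW corner plus one full cell.
latitude 82.8750° N, longitude 38.5833° E.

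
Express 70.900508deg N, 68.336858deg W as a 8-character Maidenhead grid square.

FQ50tv96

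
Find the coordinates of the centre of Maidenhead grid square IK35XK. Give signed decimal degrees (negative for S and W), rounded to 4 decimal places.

Field I=8, K=10: +8·20° lon, +10·10° lat → SW at lon -20°, lat 10°.
Square 3, 5: +3·2° lon, +5·1° lat → SW at lon -14°, lat 15°.
Subsquare x=23, k=10: +23·0.0833333° lon, +10·0.0416667° lat → SW at lon -12.0833°, lat 15.4167°.
Cell spans 0.0833333° lon × 0.0416667° lat. Centre is SW corner plus half of each.
latitude 15.4375, longitude -12.0417.

15.4375, -12.0417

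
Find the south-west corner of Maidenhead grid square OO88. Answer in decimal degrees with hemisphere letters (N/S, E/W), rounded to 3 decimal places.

58.000° N, 116.000° E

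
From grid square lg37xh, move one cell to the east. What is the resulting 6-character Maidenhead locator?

Longitude subsquare x = 23; +1 → 24, wraps to 0 = a, carry into square.
Longitude square 3; +1 → 4.
The latitude characters are unchanged.

LG47ah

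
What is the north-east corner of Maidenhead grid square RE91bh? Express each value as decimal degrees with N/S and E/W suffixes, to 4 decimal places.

48.6667° S, 178.1667° E

Field R=17, E=4: +17·20° lon, +4·10° lat → SW at lon 160°, lat -50°.
Square 9, 1: +9·2° lon, +1·1° lat → SW at lon 178°, lat -49°.
Subsquare b=1, h=7: +1·0.0833333° lon, +7·0.0416667° lat → SW at lon 178.083°, lat -48.7083°.
Cell spans 0.0833333° lon × 0.0416667° lat. NE corner is SW corner plus one full cell.
latitude 48.6667° S, longitude 178.1667° E.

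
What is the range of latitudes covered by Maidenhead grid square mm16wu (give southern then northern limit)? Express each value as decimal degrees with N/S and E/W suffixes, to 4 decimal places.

36.8333° N, 36.8750° N

Field M=12, M=12: +12·20° lon, +12·10° lat → SW at lon 60°, lat 30°.
Square 1, 6: +1·2° lon, +6·1° lat → SW at lon 62°, lat 36°.
Subsquare w=22, u=20: +22·0.0833333° lon, +20·0.0416667° lat → SW at lon 63.8333°, lat 36.8333°.
Cell spans 0.0833333° lon × 0.0416667° lat.
south 36.8333° N, north 36.8750° N.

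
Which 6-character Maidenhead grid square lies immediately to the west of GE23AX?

Longitude subsquare a = 0; −1 → -1, wraps to 23 = x, carry into square.
Longitude square 2; −1 → 1.
The latitude characters are unchanged.

GE13xx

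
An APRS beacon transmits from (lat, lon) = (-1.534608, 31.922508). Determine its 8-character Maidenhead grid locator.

Offset from 180°W / 90°S: lon 211.92251°, lat 88.46539°.
Field: 211.92251/20 → 10 → K, 88.46539/10 → 8 → I; chars KI.
Square: 11.92251/2 → 5, 8.46539/1 → 8; chars 58.
Subsquare: 1.92251/0.0833333 → 23 → x, 0.46539/0.0416667 → 11 → l; chars xl.
Extended square: 0.00584/0.00833333 → 0, 0.00706/0.00416667 → 1; chars 01.

KI58xl01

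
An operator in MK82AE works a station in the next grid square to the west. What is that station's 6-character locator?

Longitude subsquare a = 0; −1 → -1, wraps to 23 = x, carry into square.
Longitude square 8; −1 → 7.
The latitude characters are unchanged.

MK72xe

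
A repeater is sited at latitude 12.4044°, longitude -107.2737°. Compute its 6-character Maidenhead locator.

DK62ij

Add 180° to longitude and 90° to latitude: 72.7263, 102.4044.
Field (20°×10°, letters A–R): lon ⌊72.7263/20⌋ = 3 → D; lat ⌊102.4044/10⌋ = 10 → K.
Square (2°×1°, digits 0–9): lon ⌊12.7263/2⌋ = 6; lat ⌊2.4044/1⌋ = 2.
Subsquare (5′×2.5′, letters a–x): lon ⌊0.7263/0.0833333⌋ = 8 → i; lat ⌊0.4044/0.0416667⌋ = 9 → j.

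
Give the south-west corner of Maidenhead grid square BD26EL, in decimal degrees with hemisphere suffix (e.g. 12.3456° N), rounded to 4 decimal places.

53.5417° S, 155.6667° W

Field B=1, D=3: +1·20° lon, +3·10° lat → SW at lon -160°, lat -60°.
Square 2, 6: +2·2° lon, +6·1° lat → SW at lon -156°, lat -54°.
Subsquare e=4, l=11: +4·0.0833333° lon, +11·0.0416667° lat → SW at lon -155.667°, lat -53.5417°.
latitude 53.5417° S, longitude 155.6667° W.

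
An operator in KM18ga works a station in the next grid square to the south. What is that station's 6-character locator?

KM17gx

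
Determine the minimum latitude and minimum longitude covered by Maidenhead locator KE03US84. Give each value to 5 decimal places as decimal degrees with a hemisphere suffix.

Field K=10, E=4: +10·20° lon, +4·10° lat → SW at lon 20°, lat -50°.
Square 0, 3: +0·2° lon, +3·1° lat → SW at lon 20°, lat -47°.
Subsquare u=20, s=18: +20·0.0833333° lon, +18·0.0416667° lat → SW at lon 21.6667°, lat -46.25°.
Extended square 8, 4: +8·0.00833333° lon, +4·0.00416667° lat → SW at lon 21.7333°, lat -46.2333°.
latitude 46.23333° S, longitude 21.73333° E.

46.23333° S, 21.73333° E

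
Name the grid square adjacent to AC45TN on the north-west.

AC45so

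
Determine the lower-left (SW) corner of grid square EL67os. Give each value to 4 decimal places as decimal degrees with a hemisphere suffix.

27.7500° N, 86.8333° W

Field E=4, L=11: +4·20° lon, +11·10° lat → SW at lon -100°, lat 20°.
Square 6, 7: +6·2° lon, +7·1° lat → SW at lon -88°, lat 27°.
Subsquare o=14, s=18: +14·0.0833333° lon, +18·0.0416667° lat → SW at lon -86.8333°, lat 27.75°.
latitude 27.7500° N, longitude 86.8333° W.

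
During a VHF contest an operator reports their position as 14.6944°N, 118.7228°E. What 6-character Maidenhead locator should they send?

OK94iq

Offset from 180°W / 90°S: lon 298.7228°, lat 104.6944°.
Field: 298.7228/20 → 14 → O, 104.6944/10 → 10 → K; chars OK.
Square: 18.7228/2 → 9, 4.6944/1 → 4; chars 94.
Subsquare: 0.7228/0.0833333 → 8 → i, 0.6944/0.0416667 → 16 → q; chars iq.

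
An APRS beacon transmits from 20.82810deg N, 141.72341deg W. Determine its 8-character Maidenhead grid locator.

Add 180° to longitude and 90° to latitude: 38.27659, 110.82810.
Field: lon ⌊38.27659/20⌋ = 1 → B; lat ⌊110.82810/10⌋ = 11 → L.
Square: lon ⌊18.27659/2⌋ = 9; lat ⌊0.82810/1⌋ = 0.
Subsquare: lon ⌊0.27659/0.0833333⌋ = 3 → d; lat ⌊0.82810/0.0416667⌋ = 19 → t.
Extended square: lon ⌊0.02659/0.00833333⌋ = 3; lat ⌊0.03643/0.00416667⌋ = 8.

BL90dt38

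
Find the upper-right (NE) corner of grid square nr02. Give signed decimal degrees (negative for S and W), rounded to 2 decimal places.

83.00, 82.00

Field N=13, R=17: +13·20° lon, +17·10° lat → SW at lon 80°, lat 80°.
Square 0, 2: +0·2° lon, +2·1° lat → SW at lon 80°, lat 82°.
Cell spans 2° lon × 1° lat. NE corner is SW corner plus one full cell.
latitude 83.00, longitude 82.00.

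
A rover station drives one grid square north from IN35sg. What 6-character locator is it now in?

Latitude subsquare g = 6; +1 → 7 = h.
The longitude characters are unchanged.

IN35sh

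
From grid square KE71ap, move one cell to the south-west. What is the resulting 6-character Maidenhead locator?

KE61xo

Longitude subsquare a = 0; −1 → -1, wraps to 23 = x, carry into square.
Longitude square 7; −1 → 6.
Latitude subsquare p = 15; −1 → 14 = o.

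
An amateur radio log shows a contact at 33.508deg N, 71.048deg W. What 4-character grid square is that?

FM43

Add 180° to longitude and 90° to latitude: 108.95, 123.51.
Field (20°×10°, letters A–R): 108.95/20 → 5 → F, 123.51/10 → 12 → M; chars FM.
Square (2°×1°, digits 0–9): 8.95/2 → 4, 3.51/1 → 3; chars 43.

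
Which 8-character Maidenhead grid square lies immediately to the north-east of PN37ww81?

Longitude extended square 8; +1 → 9.
Latitude extended square 1; +1 → 2.

PN37ww92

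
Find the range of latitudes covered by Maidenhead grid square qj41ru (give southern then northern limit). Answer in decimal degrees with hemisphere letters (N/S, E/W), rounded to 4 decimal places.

1.8333° N, 1.8750° N

Field Q=16, J=9: +16·20° lon, +9·10° lat → SW at lon 140°, lat 0°.
Square 4, 1: +4·2° lon, +1·1° lat → SW at lon 148°, lat 1°.
Subsquare r=17, u=20: +17·0.0833333° lon, +20·0.0416667° lat → SW at lon 149.417°, lat 1.83333°.
Cell spans 0.0833333° lon × 0.0416667° lat.
south 1.8333° N, north 1.8750° N.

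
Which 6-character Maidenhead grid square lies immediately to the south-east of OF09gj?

Longitude subsquare g = 6; +1 → 7 = h.
Latitude subsquare j = 9; −1 → 8 = i.

OF09hi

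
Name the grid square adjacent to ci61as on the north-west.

CI51xt

Longitude subsquare a = 0; −1 → -1, wraps to 23 = x, carry into square.
Longitude square 6; −1 → 5.
Latitude subsquare s = 18; +1 → 19 = t.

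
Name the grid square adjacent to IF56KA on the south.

Latitude subsquare a = 0; −1 → -1, wraps to 23 = x, carry into square.
Latitude square 6; −1 → 5.
The longitude characters are unchanged.

IF55kx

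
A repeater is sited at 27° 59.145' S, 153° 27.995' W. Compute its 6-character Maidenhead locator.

BG32ga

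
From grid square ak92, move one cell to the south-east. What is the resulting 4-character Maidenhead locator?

BK01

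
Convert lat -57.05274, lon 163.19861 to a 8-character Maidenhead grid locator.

RD12ow37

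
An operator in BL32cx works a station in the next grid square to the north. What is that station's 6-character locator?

BL33ca

Latitude subsquare x = 23; +1 → 24, wraps to 0 = a, carry into square.
Latitude square 2; +1 → 3.
The longitude characters are unchanged.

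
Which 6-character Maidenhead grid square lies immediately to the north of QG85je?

QG85jf

Latitude subsquare e = 4; +1 → 5 = f.
The longitude characters are unchanged.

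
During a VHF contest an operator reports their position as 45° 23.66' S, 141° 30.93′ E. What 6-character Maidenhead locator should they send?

QE04so

Add 180° to longitude and 90° to latitude: 321.5155, 44.6057.
Field: 321.5155/20 → 16 → Q, 44.6057/10 → 4 → E; chars QE.
Square: 1.5155/2 → 0, 4.6057/1 → 4; chars 04.
Subsquare: 1.5155/0.0833333 → 18 → s, 0.6057/0.0416667 → 14 → o; chars so.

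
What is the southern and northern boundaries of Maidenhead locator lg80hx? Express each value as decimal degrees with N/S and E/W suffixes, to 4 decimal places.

29.0417° S, 29.0000° S

Field L=11, G=6: +11·20° lon, +6·10° lat → SW at lon 40°, lat -30°.
Square 8, 0: +8·2° lon, +0·1° lat → SW at lon 56°, lat -30°.
Subsquare h=7, x=23: +7·0.0833333° lon, +23·0.0416667° lat → SW at lon 56.5833°, lat -29.0417°.
Cell spans 0.0833333° lon × 0.0416667° lat.
south 29.0417° S, north 29.0000° S.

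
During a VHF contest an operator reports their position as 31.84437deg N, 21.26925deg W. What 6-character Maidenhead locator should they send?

HM91iu

Offset from 180°W / 90°S: lon 158.7308°, lat 121.8444°.
Field (20°×10°, letters A–R): lon ⌊158.7308/20⌋ = 7 → H; lat ⌊121.8444/10⌋ = 12 → M.
Square (2°×1°, digits 0–9): lon ⌊18.7308/2⌋ = 9; lat ⌊1.8444/1⌋ = 1.
Subsquare (5′×2.5′, letters a–x): lon ⌊0.7308/0.0833333⌋ = 8 → i; lat ⌊0.8444/0.0416667⌋ = 20 → u.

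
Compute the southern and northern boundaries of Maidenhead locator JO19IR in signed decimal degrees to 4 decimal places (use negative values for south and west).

59.7083, 59.7500

Field J=9, O=14: +9·20° lon, +14·10° lat → SW at lon 0°, lat 50°.
Square 1, 9: +1·2° lon, +9·1° lat → SW at lon 2°, lat 59°.
Subsquare i=8, r=17: +8·0.0833333° lon, +17·0.0416667° lat → SW at lon 2.66667°, lat 59.7083°.
Cell spans 0.0833333° lon × 0.0416667° lat.
south 59.7083, north 59.7500.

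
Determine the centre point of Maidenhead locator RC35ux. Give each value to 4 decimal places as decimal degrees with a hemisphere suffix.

Field R=17, C=2: +17·20° lon, +2·10° lat → SW at lon 160°, lat -70°.
Square 3, 5: +3·2° lon, +5·1° lat → SW at lon 166°, lat -65°.
Subsquare u=20, x=23: +20·0.0833333° lon, +23·0.0416667° lat → SW at lon 167.667°, lat -64.0417°.
Cell spans 0.0833333° lon × 0.0416667° lat. Centre is SW corner plus half of each.
latitude 64.0208° S, longitude 167.7083° E.

64.0208° S, 167.7083° E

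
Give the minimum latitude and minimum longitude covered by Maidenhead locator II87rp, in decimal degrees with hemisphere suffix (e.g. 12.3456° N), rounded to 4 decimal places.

2.3750° S, 2.5833° W

Field I=8, I=8: +8·20° lon, +8·10° lat → SW at lon -20°, lat -10°.
Square 8, 7: +8·2° lon, +7·1° lat → SW at lon -4°, lat -3°.
Subsquare r=17, p=15: +17·0.0833333° lon, +15·0.0416667° lat → SW at lon -2.58333°, lat -2.375°.
latitude 2.3750° S, longitude 2.5833° W.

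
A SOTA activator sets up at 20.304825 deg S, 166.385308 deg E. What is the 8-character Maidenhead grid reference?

RG39eq66

Add 180° to longitude and 90° to latitude: 346.38531, 69.69518.
Field: 346.38531/20 → 17 → R, 69.69518/10 → 6 → G; chars RG.
Square: 6.38531/2 → 3, 9.69518/1 → 9; chars 39.
Subsquare: 0.38531/0.0833333 → 4 → e, 0.69518/0.0416667 → 16 → q; chars eq.
Extended square: 0.05197/0.00833333 → 6, 0.02851/0.00416667 → 6; chars 66.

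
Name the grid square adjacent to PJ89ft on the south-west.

Longitude subsquare f = 5; −1 → 4 = e.
Latitude subsquare t = 19; −1 → 18 = s.

PJ89es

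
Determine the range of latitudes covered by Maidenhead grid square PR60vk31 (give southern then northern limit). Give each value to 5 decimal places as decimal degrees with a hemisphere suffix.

80.42083° N, 80.42500° N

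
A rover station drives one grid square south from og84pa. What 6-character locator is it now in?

Latitude subsquare a = 0; −1 → -1, wraps to 23 = x, carry into square.
Latitude square 4; −1 → 3.
The longitude characters are unchanged.

OG83px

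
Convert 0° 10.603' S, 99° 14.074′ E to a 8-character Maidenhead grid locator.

NI99ot87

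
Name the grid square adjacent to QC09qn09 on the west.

Longitude extended square 0; −1 → -1, wraps to 9, carry into subsquare.
Longitude subsquare q = 16; −1 → 15 = p.
The latitude characters are unchanged.

QC09pn99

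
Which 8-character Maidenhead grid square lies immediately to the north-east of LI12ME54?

LI12me65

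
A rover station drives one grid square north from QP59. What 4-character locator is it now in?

Latitude square 9; +1 → 10, wraps to 0, carry into field.
Latitude field P = 15; +1 → 16 = Q.
The longitude characters are unchanged.

QQ50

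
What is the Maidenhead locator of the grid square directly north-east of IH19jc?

IH19kd

Longitude subsquare j = 9; +1 → 10 = k.
Latitude subsquare c = 2; +1 → 3 = d.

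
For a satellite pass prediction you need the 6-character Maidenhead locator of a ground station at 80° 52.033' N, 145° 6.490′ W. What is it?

Add 180° to longitude and 90° to latitude: 34.8918, 170.8672.
Field: lon ⌊34.8918/20⌋ = 1 → B; lat ⌊170.8672/10⌋ = 17 → R.
Square: lon ⌊14.8918/2⌋ = 7; lat ⌊0.8672/1⌋ = 0.
Subsquare: lon ⌊0.8918/0.0833333⌋ = 10 → k; lat ⌊0.8672/0.0416667⌋ = 20 → u.

BR70ku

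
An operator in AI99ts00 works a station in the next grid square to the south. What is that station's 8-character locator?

Latitude extended square 0; −1 → -1, wraps to 9, carry into subsquare.
Latitude subsquare s = 18; −1 → 17 = r.
The longitude characters are unchanged.

AI99tr09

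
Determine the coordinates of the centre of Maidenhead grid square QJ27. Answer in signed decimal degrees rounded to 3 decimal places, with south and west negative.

Field Q=16, J=9: +16·20° lon, +9·10° lat → SW at lon 140°, lat 0°.
Square 2, 7: +2·2° lon, +7·1° lat → SW at lon 144°, lat 7°.
Cell spans 2° lon × 1° lat. Centre is SW corner plus half of each.
latitude 7.500, longitude 145.000.

7.500, 145.000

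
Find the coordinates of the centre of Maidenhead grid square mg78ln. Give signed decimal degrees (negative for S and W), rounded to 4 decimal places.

Field M=12, G=6: +12·20° lon, +6·10° lat → SW at lon 60°, lat -30°.
Square 7, 8: +7·2° lon, +8·1° lat → SW at lon 74°, lat -22°.
Subsquare l=11, n=13: +11·0.0833333° lon, +13·0.0416667° lat → SW at lon 74.9167°, lat -21.4583°.
Cell spans 0.0833333° lon × 0.0416667° lat. Centre is SW corner plus half of each.
latitude -21.4375, longitude 74.9583.

-21.4375, 74.9583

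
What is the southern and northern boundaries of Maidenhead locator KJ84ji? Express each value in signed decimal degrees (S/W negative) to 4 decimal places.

4.3333, 4.3750

Field K=10, J=9: +10·20° lon, +9·10° lat → SW at lon 20°, lat 0°.
Square 8, 4: +8·2° lon, +4·1° lat → SW at lon 36°, lat 4°.
Subsquare j=9, i=8: +9·0.0833333° lon, +8·0.0416667° lat → SW at lon 36.75°, lat 4.33333°.
Cell spans 0.0833333° lon × 0.0416667° lat.
south 4.3333, north 4.3750.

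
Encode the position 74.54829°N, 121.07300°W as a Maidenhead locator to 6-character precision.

Add 180° to longitude and 90° to latitude: 58.9270, 164.5483.
Field: lon ⌊58.9270/20⌋ = 2 → C; lat ⌊164.5483/10⌋ = 16 → Q.
Square: lon ⌊18.9270/2⌋ = 9; lat ⌊4.5483/1⌋ = 4.
Subsquare: lon ⌊0.9270/0.0833333⌋ = 11 → l; lat ⌊0.5483/0.0416667⌋ = 13 → n.

CQ94ln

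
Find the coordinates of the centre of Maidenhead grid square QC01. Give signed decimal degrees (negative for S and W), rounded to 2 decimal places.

Field Q=16, C=2: +16·20° lon, +2·10° lat → SW at lon 140°, lat -70°.
Square 0, 1: +0·2° lon, +1·1° lat → SW at lon 140°, lat -69°.
Cell spans 2° lon × 1° lat. Centre is SW corner plus half of each.
latitude -68.50, longitude 141.00.

-68.50, 141.00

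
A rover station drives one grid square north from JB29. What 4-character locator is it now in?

JC20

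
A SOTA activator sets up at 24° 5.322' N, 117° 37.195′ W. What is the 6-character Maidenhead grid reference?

DL14ec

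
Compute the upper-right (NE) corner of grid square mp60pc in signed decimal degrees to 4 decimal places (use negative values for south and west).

60.1250, 73.3333

Field M=12, P=15: +12·20° lon, +15·10° lat → SW at lon 60°, lat 60°.
Square 6, 0: +6·2° lon, +0·1° lat → SW at lon 72°, lat 60°.
Subsquare p=15, c=2: +15·0.0833333° lon, +2·0.0416667° lat → SW at lon 73.25°, lat 60.0833°.
Cell spans 0.0833333° lon × 0.0416667° lat. NE corner is SW corner plus one full cell.
latitude 60.1250, longitude 73.3333.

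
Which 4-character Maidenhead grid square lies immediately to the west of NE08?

ME98

Longitude square 0; −1 → -1, wraps to 9, carry into field.
Longitude field N = 13; −1 → 12 = M.
The latitude characters are unchanged.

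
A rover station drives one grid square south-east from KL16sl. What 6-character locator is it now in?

KL16tk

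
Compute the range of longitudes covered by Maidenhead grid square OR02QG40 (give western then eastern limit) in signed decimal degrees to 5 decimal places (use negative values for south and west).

Field O=14, R=17: +14·20° lon, +17·10° lat → SW at lon 100°, lat 80°.
Square 0, 2: +0·2° lon, +2·1° lat → SW at lon 100°, lat 82°.
Subsquare q=16, g=6: +16·0.0833333° lon, +6·0.0416667° lat → SW at lon 101.333°, lat 82.25°.
Extended square 4, 0: +4·0.00833333° lon, +0·0.00416667° lat → SW at lon 101.367°, lat 82.25°.
Cell spans 0.00833333° lon × 0.00416667° lat.
west 101.36667, east 101.37500.

101.36667, 101.37500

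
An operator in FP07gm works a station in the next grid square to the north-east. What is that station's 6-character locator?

FP07hn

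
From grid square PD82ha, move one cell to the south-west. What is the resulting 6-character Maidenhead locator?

PD81gx

Longitude subsquare h = 7; −1 → 6 = g.
Latitude subsquare a = 0; −1 → -1, wraps to 23 = x, carry into square.
Latitude square 2; −1 → 1.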